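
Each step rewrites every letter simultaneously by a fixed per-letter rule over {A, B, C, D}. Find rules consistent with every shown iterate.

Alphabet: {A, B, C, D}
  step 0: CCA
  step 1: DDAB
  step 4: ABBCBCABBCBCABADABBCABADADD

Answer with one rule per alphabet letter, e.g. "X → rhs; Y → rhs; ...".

  step 0 ⇒ step 1: CCA ⇒ D·D·AB
    A ↦ AB
    C ↦ D
    B ↦ AD  (constrained at step 1)
    D ↦ BC  (constrained at step 1)

A->AB, B->AD, C->D, D->BC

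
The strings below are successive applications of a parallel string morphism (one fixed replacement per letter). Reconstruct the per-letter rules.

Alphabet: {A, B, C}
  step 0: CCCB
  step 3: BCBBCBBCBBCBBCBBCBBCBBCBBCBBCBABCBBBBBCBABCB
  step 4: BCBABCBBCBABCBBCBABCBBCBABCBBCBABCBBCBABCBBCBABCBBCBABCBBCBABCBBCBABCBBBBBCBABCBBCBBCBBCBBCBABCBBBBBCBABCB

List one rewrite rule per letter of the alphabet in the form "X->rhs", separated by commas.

  step 3 ⇒ step 4: BCBBCBBCBBCBBCBBCBBCBBCBBCBBCBABCBBBBBCBABCB ⇒ BCB·A·BCB·BCB·A·BCB·BCB·A·BCB·BCB·A·BCB·BCB·A·BCB·BCB·A·BCB·BCB·A·BCB·BCB·A·BCB·BCB·A·BCB·BCB·A·BCB·BBB·BCB·A·BCB·BCB·BCB·BCB·BCB·A·BCB·BBB·BCB·A·BCB
    A ↦ BBB
    B ↦ BCB
    C ↦ A

A->BBB, B->BCB, C->A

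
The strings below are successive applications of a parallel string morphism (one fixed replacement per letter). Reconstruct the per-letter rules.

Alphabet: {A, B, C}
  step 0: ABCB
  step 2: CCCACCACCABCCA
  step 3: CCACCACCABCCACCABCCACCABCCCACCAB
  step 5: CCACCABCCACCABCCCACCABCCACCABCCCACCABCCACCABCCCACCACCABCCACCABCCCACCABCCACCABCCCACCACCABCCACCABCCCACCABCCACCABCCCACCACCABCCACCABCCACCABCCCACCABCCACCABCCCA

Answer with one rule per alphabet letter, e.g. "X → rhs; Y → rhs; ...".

  step 2 ⇒ step 3: CCCACCACCABCCA ⇒ CCA·CCA·CCA·B·CCA·CCA·B·CCA·CCA·B·C·CCA·CCA·B
    A ↦ B
    B ↦ C
    C ↦ CCA

A->B, B->C, C->CCA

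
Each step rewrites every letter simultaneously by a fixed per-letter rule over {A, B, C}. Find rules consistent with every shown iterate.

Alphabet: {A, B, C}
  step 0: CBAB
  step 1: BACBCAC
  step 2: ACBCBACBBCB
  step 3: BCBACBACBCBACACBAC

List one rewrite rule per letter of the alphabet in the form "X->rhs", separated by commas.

A->BC, B->AC, C->B

  step 2 ⇒ step 3: ACBCBACBBCB ⇒ BC·B·AC·B·AC·BC·B·AC·AC·B·AC
    A ↦ BC
    B ↦ AC
    C ↦ B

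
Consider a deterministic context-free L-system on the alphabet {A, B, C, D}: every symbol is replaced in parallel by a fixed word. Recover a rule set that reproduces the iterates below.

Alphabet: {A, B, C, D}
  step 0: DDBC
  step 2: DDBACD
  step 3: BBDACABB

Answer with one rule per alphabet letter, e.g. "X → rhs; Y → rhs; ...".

  step 2 ⇒ step 3: DDBACD ⇒ B·B·D·AC·AB·B
    A ↦ AC
    B ↦ D
    C ↦ AB
    D ↦ B

A->AC, B->D, C->AB, D->B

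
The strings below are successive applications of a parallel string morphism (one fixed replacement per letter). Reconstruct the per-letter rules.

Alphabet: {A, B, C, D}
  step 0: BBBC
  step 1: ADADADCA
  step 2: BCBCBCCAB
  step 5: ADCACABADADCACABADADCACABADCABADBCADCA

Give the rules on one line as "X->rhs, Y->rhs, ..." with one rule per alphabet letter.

A->B, B->AD, C->CA, D->C

  step 1 ⇒ step 2: ADADADCA ⇒ B·C·B·C·B·C·CA·B
    A ↦ B
    C ↦ CA
    D ↦ C
  step 0 ⇒ step 1: BBBC ⇒ AD·AD·AD·CA
    B ↦ AD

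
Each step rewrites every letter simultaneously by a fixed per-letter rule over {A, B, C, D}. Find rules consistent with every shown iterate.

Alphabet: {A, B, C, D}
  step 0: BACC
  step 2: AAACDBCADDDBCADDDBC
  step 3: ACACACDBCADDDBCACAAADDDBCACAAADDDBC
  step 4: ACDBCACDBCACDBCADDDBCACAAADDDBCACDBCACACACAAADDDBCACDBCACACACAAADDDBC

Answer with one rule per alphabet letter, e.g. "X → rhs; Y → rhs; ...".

  step 3 ⇒ step 4: ACACACDBCADDDBCACAAADDDBCACAAADDDBC ⇒ AC·DBC·AC·DBC·AC·DBC·A·DD·DBC·AC·A·A·A·DD·DBC·AC·DBC·AC·AC·AC·A·A·A·DD·DBC·AC·DBC·AC·AC·AC·A·A·A·DD·DBC
    A ↦ AC
    B ↦ DD
    C ↦ DBC
    D ↦ A

A->AC, B->DD, C->DBC, D->A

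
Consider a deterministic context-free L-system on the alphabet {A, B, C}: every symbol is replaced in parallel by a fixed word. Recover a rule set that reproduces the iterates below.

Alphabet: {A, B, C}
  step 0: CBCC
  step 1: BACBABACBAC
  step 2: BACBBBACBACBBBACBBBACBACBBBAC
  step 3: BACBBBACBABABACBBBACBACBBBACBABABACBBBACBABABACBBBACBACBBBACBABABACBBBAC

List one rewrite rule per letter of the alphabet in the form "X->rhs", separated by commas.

A->CBB, B->BA, C->BAC

  step 2 ⇒ step 3: BACBBBACBACBBBACBBBACBACBBBAC ⇒ BA·CBB·BAC·BA·BA·BA·CBB·BAC·BA·CBB·BAC·BA·BA·BA·CBB·BAC·BA·BA·BA·CBB·BAC·BA·CBB·BAC·BA·BA·BA·CBB·BAC
    A ↦ CBB
    B ↦ BA
    C ↦ BAC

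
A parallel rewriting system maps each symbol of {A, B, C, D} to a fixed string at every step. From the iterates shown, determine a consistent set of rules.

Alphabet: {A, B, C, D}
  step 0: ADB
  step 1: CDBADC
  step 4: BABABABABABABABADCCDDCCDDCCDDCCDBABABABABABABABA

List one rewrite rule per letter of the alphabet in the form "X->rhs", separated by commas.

  step 0 ⇒ step 1: ADB ⇒ CD·BA·DC
    A ↦ CD
    B ↦ DC
    D ↦ BA
    C ↦ BA  (constrained at step 1)

A->CD, B->DC, C->BA, D->BA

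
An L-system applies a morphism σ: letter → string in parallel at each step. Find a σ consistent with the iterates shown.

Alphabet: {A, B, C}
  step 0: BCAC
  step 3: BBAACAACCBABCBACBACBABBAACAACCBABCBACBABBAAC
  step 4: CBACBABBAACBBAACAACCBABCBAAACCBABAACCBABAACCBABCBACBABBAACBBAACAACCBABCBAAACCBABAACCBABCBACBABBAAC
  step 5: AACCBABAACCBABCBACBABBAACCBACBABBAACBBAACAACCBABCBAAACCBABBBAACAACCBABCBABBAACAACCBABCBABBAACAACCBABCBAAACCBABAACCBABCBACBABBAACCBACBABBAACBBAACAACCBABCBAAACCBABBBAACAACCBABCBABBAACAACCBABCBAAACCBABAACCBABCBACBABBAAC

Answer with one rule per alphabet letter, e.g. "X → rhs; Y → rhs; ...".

A->B, B->CBA, C->AAC

  step 4 ⇒ step 5: CBACBABBAACBBAACAACCBABCBAAACCBABAACCBABAACCBABCBACBABBAACBBAACAACCBABCBAAACCBABAACCBABCBACBABBAAC ⇒ AAC·CBA·B·AAC·CBA·B·CBA·CBA·B·B·AAC·CBA·CBA·B·B·AAC·B·B·AAC·AAC·CBA·B·CBA·AAC·CBA·B·B·B·AAC·AAC·CBA·B·CBA·B·B·AAC·AAC·CBA·B·CBA·B·B·AAC·AAC·CBA·B·CBA·AAC·CBA·B·AAC·CBA·B·CBA·CBA·B·B·AAC·CBA·CBA·B·B·AAC·B·B·AAC·AAC·CBA·B·CBA·AAC·CBA·B·B·B·AAC·AAC·CBA·B·CBA·B·B·AAC·AAC·CBA·B·CBA·AAC·CBA·B·AAC·CBA·B·CBA·CBA·B·B·AAC
    A ↦ B
    B ↦ CBA
    C ↦ AAC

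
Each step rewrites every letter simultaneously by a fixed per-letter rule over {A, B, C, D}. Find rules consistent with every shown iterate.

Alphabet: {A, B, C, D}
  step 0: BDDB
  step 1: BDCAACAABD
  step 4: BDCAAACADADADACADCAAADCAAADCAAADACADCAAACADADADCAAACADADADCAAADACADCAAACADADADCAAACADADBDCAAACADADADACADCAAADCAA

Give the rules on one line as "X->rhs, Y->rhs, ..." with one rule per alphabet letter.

  step 0 ⇒ step 1: BDDB ⇒ BD·CAA·CAA·BD
    B ↦ BD
    D ↦ CAA
    A ↦ AD  (constrained at step 1)
    C ↦ AC  (constrained at step 1)

A->AD, B->BD, C->AC, D->CAA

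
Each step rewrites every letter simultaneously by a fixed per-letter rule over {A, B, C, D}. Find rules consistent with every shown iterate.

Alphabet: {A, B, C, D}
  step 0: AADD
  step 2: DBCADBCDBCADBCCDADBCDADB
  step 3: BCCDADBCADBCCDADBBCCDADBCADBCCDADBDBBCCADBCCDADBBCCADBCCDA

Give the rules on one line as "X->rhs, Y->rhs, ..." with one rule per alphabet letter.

A->CAD, B->CDA, C->DB, D->BC

  step 2 ⇒ step 3: DBCADBCDBCADBCCDADBCDADB ⇒ BC·CDA·DB·CAD·BC·CDA·DB·BC·CDA·DB·CAD·BC·CDA·DB·DB·BC·CAD·BC·CDA·DB·BC·CAD·BC·CDA
    A ↦ CAD
    B ↦ CDA
    C ↦ DB
    D ↦ BC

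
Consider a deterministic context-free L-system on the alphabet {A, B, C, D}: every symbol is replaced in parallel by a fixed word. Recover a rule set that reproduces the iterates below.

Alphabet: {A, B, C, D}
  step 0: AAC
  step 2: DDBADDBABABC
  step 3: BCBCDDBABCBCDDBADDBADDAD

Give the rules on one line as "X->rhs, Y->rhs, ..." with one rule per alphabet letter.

A->BA, B->DD, C->AD, D->BC

  step 2 ⇒ step 3: DDBADDBABABC ⇒ BC·BC·DD·BA·BC·BC·DD·BA·DD·BA·DD·AD
    A ↦ BA
    B ↦ DD
    C ↦ AD
    D ↦ BC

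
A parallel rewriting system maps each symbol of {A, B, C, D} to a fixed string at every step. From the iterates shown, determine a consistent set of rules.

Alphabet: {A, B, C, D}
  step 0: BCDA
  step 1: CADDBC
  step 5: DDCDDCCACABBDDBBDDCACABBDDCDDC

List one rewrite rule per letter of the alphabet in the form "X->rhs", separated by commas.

  step 0 ⇒ step 1: BCDA ⇒ CA·DD·B·C
    A ↦ C
    B ↦ CA
    C ↦ DD
    D ↦ B

A->C, B->CA, C->DD, D->B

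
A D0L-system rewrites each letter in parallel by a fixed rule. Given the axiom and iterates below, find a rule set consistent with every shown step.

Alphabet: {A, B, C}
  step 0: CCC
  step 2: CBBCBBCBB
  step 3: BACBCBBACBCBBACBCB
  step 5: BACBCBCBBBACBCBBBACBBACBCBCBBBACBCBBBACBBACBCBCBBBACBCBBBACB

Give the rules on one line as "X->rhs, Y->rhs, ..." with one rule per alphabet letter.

  step 2 ⇒ step 3: CBBCBBCBB ⇒ BA·CB·CB·BA·CB·CB·BA·CB·CB
    B ↦ CB
    C ↦ BA
    A ↦ B  (constrained at step 3)

A->B, B->CB, C->BA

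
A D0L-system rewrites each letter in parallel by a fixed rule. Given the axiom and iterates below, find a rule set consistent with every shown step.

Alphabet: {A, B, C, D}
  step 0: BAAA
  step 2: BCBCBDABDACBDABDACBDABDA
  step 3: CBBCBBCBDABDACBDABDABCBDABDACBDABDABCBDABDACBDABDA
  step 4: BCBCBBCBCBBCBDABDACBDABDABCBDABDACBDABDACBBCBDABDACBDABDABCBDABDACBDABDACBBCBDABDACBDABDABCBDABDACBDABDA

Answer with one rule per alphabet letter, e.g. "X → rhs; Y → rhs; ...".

A->BDA, B->CB, C->B, D->DA

  step 3 ⇒ step 4: CBBCBBCBDABDACBDABDABCBDABDACBDABDABCBDABDACBDABDA ⇒ B·CB·CB·B·CB·CB·B·CB·DA·BDA·CB·DA·BDA·B·CB·DA·BDA·CB·DA·BDA·CB·B·CB·DA·BDA·CB·DA·BDA·B·CB·DA·BDA·CB·DA·BDA·CB·B·CB·DA·BDA·CB·DA·BDA·B·CB·DA·BDA·CB·DA·BDA
    A ↦ BDA
    B ↦ CB
    C ↦ B
    D ↦ DA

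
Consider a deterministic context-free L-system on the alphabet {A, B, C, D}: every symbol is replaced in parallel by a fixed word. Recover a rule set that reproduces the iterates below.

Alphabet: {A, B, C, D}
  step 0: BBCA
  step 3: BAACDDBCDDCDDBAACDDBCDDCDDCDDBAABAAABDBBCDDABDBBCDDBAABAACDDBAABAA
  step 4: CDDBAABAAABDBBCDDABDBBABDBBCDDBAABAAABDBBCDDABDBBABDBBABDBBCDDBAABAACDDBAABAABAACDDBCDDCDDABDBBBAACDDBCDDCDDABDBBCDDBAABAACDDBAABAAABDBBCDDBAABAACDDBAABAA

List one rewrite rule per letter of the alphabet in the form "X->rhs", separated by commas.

  step 3 ⇒ step 4: BAACDDBCDDCDDBAACDDBCDDCDDCDDBAABAAABDBBCDDABDBBCDDBAABAACDDBAABAA ⇒ CDD·BAA·BAA·ABD·B·B·CDD·ABD·B·B·ABD·B·B·CDD·BAA·BAA·ABD·B·B·CDD·ABD·B·B·ABD·B·B·ABD·B·B·CDD·BAA·BAA·CDD·BAA·BAA·BAA·CDD·B·CDD·CDD·ABD·B·B·BAA·CDD·B·CDD·CDD·ABD·B·B·CDD·BAA·BAA·CDD·BAA·BAA·ABD·B·B·CDD·BAA·BAA·CDD·BAA·BAA
    A ↦ BAA
    B ↦ CDD
    C ↦ ABD
    D ↦ B

A->BAA, B->CDD, C->ABD, D->B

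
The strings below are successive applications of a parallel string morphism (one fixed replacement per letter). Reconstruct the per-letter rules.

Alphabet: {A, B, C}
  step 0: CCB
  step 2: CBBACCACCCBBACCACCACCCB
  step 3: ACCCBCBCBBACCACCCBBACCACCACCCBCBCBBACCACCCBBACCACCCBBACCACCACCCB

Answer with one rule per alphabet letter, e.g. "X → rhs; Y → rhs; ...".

A->CBB, B->CB, C->ACC

  step 2 ⇒ step 3: CBBACCACCCBBACCACCACCCB ⇒ ACC·CB·CB·CBB·ACC·ACC·CBB·ACC·ACC·ACC·CB·CB·CBB·ACC·ACC·CBB·ACC·ACC·CBB·ACC·ACC·ACC·CB
    A ↦ CBB
    B ↦ CB
    C ↦ ACC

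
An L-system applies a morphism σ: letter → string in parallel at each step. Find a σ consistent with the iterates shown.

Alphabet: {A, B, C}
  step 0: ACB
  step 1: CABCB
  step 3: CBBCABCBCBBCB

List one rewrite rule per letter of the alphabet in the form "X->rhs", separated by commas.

  step 0 ⇒ step 1: ACB ⇒ CA·B·CB
    A ↦ CA
    B ↦ CB
    C ↦ B

A->CA, B->CB, C->B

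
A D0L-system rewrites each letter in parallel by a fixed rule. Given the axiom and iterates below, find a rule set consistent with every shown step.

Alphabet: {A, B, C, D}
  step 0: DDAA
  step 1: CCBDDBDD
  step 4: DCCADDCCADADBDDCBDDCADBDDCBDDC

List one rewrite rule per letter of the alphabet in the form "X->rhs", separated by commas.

A->BDD, B->D, C->AD, D->C

  step 0 ⇒ step 1: DDAA ⇒ C·C·BDD·BDD
    A ↦ BDD
    D ↦ C
    B ↦ D  (constrained at step 1)
    C ↦ AD  (constrained at step 1)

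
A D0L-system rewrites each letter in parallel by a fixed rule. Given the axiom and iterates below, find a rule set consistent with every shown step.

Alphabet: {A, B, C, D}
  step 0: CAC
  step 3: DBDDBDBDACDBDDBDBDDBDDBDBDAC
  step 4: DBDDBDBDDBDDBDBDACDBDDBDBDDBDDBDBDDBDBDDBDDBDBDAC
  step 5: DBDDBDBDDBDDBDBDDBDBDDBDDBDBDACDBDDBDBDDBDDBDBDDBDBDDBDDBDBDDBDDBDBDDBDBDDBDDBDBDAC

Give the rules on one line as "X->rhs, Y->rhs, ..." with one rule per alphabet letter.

A->DBD, B->D, C->AC, D->DB

  step 4 ⇒ step 5: DBDDBDBDDBDDBDBDACDBDDBDBDDBDDBDBDDBDBDDBDDBDBDAC ⇒ DB·D·DB·DB·D·DB·D·DB·DB·D·DB·DB·D·DB·D·DB·DBD·AC·DB·D·DB·DB·D·DB·D·DB·DB·D·DB·DB·D·DB·D·DB·DB·D·DB·D·DB·DB·D·DB·DB·D·DB·D·DB·DBD·AC
    A ↦ DBD
    B ↦ D
    C ↦ AC
    D ↦ DB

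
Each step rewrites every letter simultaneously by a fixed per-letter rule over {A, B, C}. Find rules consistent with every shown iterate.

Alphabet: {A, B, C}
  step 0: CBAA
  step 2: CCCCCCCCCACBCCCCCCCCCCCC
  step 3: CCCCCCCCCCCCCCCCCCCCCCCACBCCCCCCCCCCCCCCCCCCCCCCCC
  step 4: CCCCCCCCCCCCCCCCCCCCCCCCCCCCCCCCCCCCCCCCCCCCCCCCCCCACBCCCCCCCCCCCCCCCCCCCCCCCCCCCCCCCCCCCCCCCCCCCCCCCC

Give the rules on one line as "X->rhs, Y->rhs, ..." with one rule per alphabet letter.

A->CCC, B->ACB, C->CC

  step 3 ⇒ step 4: CCCCCCCCCCCCCCCCCCCCCCCACBCCCCCCCCCCCCCCCCCCCCCCCC ⇒ CC·CC·CC·CC·CC·CC·CC·CC·CC·CC·CC·CC·CC·CC·CC·CC·CC·CC·CC·CC·CC·CC·CC·CCC·CC·ACB·CC·CC·CC·CC·CC·CC·CC·CC·CC·CC·CC·CC·CC·CC·CC·CC·CC·CC·CC·CC·CC·CC·CC·CC
    A ↦ CCC
    B ↦ ACB
    C ↦ CC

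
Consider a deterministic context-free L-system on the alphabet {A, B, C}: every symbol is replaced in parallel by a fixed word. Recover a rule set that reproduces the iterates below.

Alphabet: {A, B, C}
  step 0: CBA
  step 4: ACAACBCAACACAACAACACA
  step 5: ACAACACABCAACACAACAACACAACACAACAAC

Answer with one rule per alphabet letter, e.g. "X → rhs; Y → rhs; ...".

A->AC, B->BC, C->A

  step 4 ⇒ step 5: ACAACBCAACACAACAACACA ⇒ AC·A·AC·AC·A·BC·A·AC·AC·A·AC·A·AC·AC·A·AC·AC·A·AC·A·AC
    A ↦ AC
    B ↦ BC
    C ↦ A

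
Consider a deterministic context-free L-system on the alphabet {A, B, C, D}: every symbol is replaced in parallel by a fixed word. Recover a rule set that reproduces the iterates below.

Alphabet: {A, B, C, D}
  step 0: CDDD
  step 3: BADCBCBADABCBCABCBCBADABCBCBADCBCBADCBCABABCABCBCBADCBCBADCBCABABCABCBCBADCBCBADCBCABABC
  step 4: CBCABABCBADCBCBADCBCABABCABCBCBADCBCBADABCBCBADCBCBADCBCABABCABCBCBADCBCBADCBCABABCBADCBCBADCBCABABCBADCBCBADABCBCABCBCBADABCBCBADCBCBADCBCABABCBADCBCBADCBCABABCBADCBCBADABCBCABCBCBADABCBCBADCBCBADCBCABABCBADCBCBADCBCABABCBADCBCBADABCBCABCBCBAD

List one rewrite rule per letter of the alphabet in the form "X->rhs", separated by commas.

  step 3 ⇒ step 4: BADCBCBADABCBCABCBCBADABCBCBADCBCBADCBCABABCABCBCBADCBCBADCBCABABCABCBCBADCBCBADCBCABABC ⇒ CBC·AB·ABC·BAD·CBC·BAD·CBC·AB·ABC·AB·CBC·BAD·CBC·BAD·AB·CBC·BAD·CBC·BAD·CBC·AB·ABC·AB·CBC·BAD·CBC·BAD·CBC·AB·ABC·BAD·CBC·BAD·CBC·AB·ABC·BAD·CBC·BAD·AB·CBC·AB·CBC·BAD·AB·CBC·BAD·CBC·BAD·CBC·AB·ABC·BAD·CBC·BAD·CBC·AB·ABC·BAD·CBC·BAD·AB·CBC·AB·CBC·BAD·AB·CBC·BAD·CBC·BAD·CBC·AB·ABC·BAD·CBC·BAD·CBC·AB·ABC·BAD·CBC·BAD·AB·CBC·AB·CBC·BAD
    A ↦ AB
    B ↦ CBC
    C ↦ BAD
    D ↦ ABC

A->AB, B->CBC, C->BAD, D->ABC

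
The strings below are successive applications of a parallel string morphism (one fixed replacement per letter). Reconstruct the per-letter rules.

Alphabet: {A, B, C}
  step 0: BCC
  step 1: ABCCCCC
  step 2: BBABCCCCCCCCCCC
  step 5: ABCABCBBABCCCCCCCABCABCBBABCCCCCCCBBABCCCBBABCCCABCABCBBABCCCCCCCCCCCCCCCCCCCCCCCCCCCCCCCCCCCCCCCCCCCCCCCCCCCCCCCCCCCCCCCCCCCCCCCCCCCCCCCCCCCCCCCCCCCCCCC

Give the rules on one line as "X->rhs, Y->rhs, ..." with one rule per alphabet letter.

A->BB, B->ABC, C->CC

  step 1 ⇒ step 2: ABCCCCC ⇒ BB·ABC·CC·CC·CC·CC·CC
    A ↦ BB
    B ↦ ABC
    C ↦ CC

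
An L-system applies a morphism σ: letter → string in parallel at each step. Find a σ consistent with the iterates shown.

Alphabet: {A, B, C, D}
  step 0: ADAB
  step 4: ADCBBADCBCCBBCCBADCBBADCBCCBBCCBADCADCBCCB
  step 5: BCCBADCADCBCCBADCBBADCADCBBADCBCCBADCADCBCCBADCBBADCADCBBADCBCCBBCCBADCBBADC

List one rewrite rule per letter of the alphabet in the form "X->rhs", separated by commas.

  step 4 ⇒ step 5: ADCBBADCBCCBBCCBADCBBADCBCCBBCCBADCADCBCCB ⇒ BC·C·B·ADC·ADC·BC·C·B·ADC·B·B·ADC·ADC·B·B·ADC·BC·C·B·ADC·ADC·BC·C·B·ADC·B·B·ADC·ADC·B·B·ADC·BC·C·B·BC·C·B·ADC·B·B·ADC
    A ↦ BC
    B ↦ ADC
    C ↦ B
    D ↦ C

A->BC, B->ADC, C->B, D->C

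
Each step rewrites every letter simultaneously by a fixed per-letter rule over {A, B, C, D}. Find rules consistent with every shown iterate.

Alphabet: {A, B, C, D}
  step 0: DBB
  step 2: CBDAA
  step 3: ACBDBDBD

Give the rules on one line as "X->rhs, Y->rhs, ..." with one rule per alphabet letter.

  step 2 ⇒ step 3: CBDAA ⇒ A·C·BD·BD·BD
    A ↦ BD
    B ↦ C
    C ↦ A
    D ↦ BD

A->BD, B->C, C->A, D->BD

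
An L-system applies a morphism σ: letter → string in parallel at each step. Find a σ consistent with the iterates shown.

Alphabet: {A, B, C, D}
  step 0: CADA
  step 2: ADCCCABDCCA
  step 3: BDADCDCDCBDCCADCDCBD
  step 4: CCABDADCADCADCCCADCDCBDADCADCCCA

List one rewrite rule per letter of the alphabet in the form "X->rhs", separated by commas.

A->BD, B->CC, C->DC, D->A

  step 3 ⇒ step 4: BDADCDCDCBDCCADCDCBD ⇒ CC·A·BD·A·DC·A·DC·A·DC·CC·A·DC·DC·BD·A·DC·A·DC·CC·A
    A ↦ BD
    B ↦ CC
    C ↦ DC
    D ↦ A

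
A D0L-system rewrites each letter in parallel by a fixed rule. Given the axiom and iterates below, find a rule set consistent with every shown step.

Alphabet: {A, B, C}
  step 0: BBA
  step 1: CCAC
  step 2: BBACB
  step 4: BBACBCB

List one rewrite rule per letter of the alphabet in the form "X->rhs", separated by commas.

  step 1 ⇒ step 2: CCAC ⇒ B·B·AC·B
    A ↦ AC
    C ↦ B
  step 0 ⇒ step 1: BBA ⇒ C·C·AC
    B ↦ C

A->AC, B->C, C->B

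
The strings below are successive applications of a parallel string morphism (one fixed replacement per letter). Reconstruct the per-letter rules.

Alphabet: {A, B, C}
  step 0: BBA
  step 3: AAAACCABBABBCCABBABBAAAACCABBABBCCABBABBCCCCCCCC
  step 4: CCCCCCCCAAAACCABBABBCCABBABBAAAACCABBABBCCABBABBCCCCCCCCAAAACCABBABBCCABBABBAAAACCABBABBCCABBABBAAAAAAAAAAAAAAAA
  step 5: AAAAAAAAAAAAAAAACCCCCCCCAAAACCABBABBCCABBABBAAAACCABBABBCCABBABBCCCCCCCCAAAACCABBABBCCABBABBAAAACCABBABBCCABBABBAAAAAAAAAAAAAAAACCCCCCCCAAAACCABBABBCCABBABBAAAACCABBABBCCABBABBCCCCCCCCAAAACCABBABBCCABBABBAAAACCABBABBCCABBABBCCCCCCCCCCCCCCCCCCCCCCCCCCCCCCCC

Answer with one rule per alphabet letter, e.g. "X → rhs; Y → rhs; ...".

  step 4 ⇒ step 5: CCCCCCCCAAAACCABBABBCCABBABBAAAACCABBABBCCABBABBCCCCCCCCAAAACCABBABBCCABBABBAAAACCABBABBCCABBABBAAAAAAAAAAAAAAAA ⇒ AA·AA·AA·AA·AA·AA·AA·AA·CC·CC·CC·CC·AA·AA·CC·ABB·ABB·CC·ABB·ABB·AA·AA·CC·ABB·ABB·CC·ABB·ABB·CC·CC·CC·CC·AA·AA·CC·ABB·ABB·CC·ABB·ABB·AA·AA·CC·ABB·ABB·CC·ABB·ABB·AA·AA·AA·AA·AA·AA·AA·AA·CC·CC·CC·CC·AA·AA·CC·ABB·ABB·CC·ABB·ABB·AA·AA·CC·ABB·ABB·CC·ABB·ABB·CC·CC·CC·CC·AA·AA·CC·ABB·ABB·CC·ABB·ABB·AA·AA·CC·ABB·ABB·CC·ABB·ABB·CC·CC·CC·CC·CC·CC·CC·CC·CC·CC·CC·CC·CC·CC·CC·CC
    A ↦ CC
    B ↦ ABB
    C ↦ AA

A->CC, B->ABB, C->AA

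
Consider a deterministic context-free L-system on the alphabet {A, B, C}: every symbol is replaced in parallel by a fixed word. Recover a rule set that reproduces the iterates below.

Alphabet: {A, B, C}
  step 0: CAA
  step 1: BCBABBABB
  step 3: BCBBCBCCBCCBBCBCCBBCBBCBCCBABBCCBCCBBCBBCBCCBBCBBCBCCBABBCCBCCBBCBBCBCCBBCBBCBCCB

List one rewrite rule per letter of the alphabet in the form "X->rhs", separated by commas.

A->ABB, B->CCB, C->BCB

  step 0 ⇒ step 1: CAA ⇒ BCB·ABB·ABB
    A ↦ ABB
    C ↦ BCB
    B ↦ CCB  (constrained at step 1)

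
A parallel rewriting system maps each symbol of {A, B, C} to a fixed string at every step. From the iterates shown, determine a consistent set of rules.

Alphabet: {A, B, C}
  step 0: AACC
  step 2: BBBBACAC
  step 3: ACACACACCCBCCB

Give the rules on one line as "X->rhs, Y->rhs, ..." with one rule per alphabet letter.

  step 2 ⇒ step 3: BBBBACAC ⇒ AC·AC·AC·AC·CC·B·CC·B
    A ↦ CC
    B ↦ AC
    C ↦ B

A->CC, B->AC, C->B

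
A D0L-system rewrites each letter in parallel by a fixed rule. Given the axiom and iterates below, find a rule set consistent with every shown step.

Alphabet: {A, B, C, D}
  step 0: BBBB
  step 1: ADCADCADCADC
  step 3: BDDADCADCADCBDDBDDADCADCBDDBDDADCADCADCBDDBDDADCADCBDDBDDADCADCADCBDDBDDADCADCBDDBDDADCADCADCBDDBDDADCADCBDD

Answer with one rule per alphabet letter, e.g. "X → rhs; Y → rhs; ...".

  step 0 ⇒ step 1: BBBB ⇒ ADC·ADC·ADC·ADC
    B ↦ ADC
    A ↦ DBB  (constrained at step 1)
    C ↦ BBD  (constrained at step 1)
    D ↦ BDD  (constrained at step 1)

A->DBB, B->ADC, C->BBD, D->BDD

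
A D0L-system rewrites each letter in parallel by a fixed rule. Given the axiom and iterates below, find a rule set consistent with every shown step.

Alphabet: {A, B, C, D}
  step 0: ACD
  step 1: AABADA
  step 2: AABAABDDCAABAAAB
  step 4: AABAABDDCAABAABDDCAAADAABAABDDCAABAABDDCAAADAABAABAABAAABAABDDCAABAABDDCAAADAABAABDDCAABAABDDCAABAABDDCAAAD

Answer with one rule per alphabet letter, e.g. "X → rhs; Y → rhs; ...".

  step 1 ⇒ step 2: AABADA ⇒ AAB·AAB·DDC·AAB·A·AAB
    A ↦ AAB
    B ↦ DDC
    D ↦ A
  step 0 ⇒ step 1: ACD ⇒ AAB·AD·A
    C ↦ AD

A->AAB, B->DDC, C->AD, D->A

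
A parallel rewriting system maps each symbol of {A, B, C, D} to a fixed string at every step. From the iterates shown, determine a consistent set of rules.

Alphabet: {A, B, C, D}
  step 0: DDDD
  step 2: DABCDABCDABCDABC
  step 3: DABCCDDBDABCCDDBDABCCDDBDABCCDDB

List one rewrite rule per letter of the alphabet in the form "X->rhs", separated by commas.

  step 2 ⇒ step 3: DABCDABCDABCDABC ⇒ DA·BC·CD·DB·DA·BC·CD·DB·DA·BC·CD·DB·DA·BC·CD·DB
    A ↦ BC
    B ↦ CD
    C ↦ DB
    D ↦ DA

A->BC, B->CD, C->DB, D->DA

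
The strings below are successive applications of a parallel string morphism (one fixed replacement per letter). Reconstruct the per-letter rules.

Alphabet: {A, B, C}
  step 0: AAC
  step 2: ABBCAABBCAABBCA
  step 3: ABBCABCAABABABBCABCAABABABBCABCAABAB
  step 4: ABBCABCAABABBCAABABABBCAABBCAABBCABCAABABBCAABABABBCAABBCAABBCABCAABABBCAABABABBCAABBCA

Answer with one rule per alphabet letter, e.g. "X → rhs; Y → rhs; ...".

  step 3 ⇒ step 4: ABBCABCAABABABBCABCAABABABBCABCAABAB ⇒ AB·BCA·BCA·AB·AB·BCA·AB·AB·AB·BCA·AB·BCA·AB·BCA·BCA·AB·AB·BCA·AB·AB·AB·BCA·AB·BCA·AB·BCA·BCA·AB·AB·BCA·AB·AB·AB·BCA·AB·BCA
    A ↦ AB
    B ↦ BCA
    C ↦ AB

A->AB, B->BCA, C->AB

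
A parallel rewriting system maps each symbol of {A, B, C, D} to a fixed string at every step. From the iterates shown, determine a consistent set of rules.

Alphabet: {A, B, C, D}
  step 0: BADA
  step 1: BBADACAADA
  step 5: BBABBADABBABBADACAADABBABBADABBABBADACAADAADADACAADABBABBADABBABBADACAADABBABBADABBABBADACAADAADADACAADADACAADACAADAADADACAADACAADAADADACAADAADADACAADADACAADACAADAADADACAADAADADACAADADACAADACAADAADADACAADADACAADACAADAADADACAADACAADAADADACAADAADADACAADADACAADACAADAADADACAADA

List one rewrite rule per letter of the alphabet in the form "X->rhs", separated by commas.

A->DA, B->BBA, C->A, D->CAA

  step 0 ⇒ step 1: BADA ⇒ BBA·DA·CAA·DA
    A ↦ DA
    B ↦ BBA
    D ↦ CAA
    C ↦ A  (constrained at step 1)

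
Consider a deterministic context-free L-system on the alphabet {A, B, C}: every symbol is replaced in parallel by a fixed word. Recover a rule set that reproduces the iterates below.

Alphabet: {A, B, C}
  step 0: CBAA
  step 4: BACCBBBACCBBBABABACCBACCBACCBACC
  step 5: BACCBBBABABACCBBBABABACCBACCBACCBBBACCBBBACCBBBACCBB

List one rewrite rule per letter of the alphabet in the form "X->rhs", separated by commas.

  step 4 ⇒ step 5: BACCBBBACCBBBABABACCBACCBACCBACC ⇒ BA·CC·B·B·BA·BA·BA·CC·B·B·BA·BA·BA·CC·BA·CC·BA·CC·B·B·BA·CC·B·B·BA·CC·B·B·BA·CC·B·B
    A ↦ CC
    B ↦ BA
    C ↦ B

A->CC, B->BA, C->B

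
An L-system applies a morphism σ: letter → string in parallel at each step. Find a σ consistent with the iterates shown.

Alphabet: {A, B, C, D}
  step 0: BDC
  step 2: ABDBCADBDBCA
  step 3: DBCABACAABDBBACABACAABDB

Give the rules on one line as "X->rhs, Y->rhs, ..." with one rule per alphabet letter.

  step 2 ⇒ step 3: ABDBCADBDBCA ⇒ DB·CA·BA·CA·AB·DB·BA·CA·BA·CA·AB·DB
    A ↦ DB
    B ↦ CA
    C ↦ AB
    D ↦ BA

A->DB, B->CA, C->AB, D->BA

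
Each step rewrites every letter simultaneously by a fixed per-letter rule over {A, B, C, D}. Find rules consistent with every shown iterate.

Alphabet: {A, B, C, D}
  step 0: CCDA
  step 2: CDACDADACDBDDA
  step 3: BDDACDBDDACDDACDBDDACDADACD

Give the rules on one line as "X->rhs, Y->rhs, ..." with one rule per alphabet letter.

  step 2 ⇒ step 3: CDACDADACDBDDA ⇒ BD·DA·CD·BD·DA·CD·DA·CD·BD·DA·C·DA·DA·CD
    A ↦ CD
    B ↦ C
    C ↦ BD
    D ↦ DA

A->CD, B->C, C->BD, D->DA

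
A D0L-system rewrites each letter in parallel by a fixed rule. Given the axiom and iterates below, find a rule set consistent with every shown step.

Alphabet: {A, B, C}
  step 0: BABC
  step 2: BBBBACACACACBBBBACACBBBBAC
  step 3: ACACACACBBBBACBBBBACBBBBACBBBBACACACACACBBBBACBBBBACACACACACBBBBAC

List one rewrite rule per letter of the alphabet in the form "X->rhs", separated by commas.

  step 2 ⇒ step 3: BBBBACACACACBBBBACACBBBBAC ⇒ AC·AC·AC·AC·BBB·BAC·BBB·BAC·BBB·BAC·BBB·BAC·AC·AC·AC·AC·BBB·BAC·BBB·BAC·AC·AC·AC·AC·BBB·BAC
    A ↦ BBB
    B ↦ AC
    C ↦ BAC

A->BBB, B->AC, C->BAC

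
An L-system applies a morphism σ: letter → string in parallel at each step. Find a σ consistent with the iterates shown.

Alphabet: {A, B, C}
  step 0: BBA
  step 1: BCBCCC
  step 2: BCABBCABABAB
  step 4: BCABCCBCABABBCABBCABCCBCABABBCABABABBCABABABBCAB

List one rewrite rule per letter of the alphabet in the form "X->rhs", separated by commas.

  step 1 ⇒ step 2: BCBCCC ⇒ BC·AB·BC·AB·AB·AB
    B ↦ BC
    C ↦ AB
  step 0 ⇒ step 1: BBA ⇒ BC·BC·CC
    A ↦ CC

A->CC, B->BC, C->AB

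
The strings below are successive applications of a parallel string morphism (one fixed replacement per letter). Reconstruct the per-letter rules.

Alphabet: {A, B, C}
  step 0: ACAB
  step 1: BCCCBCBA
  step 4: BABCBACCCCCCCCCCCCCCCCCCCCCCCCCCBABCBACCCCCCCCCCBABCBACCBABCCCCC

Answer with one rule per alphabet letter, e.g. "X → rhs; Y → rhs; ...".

  step 0 ⇒ step 1: ACAB ⇒ BC·CC·BC·BA
    A ↦ BC
    B ↦ BA
    C ↦ CC

A->BC, B->BA, C->CC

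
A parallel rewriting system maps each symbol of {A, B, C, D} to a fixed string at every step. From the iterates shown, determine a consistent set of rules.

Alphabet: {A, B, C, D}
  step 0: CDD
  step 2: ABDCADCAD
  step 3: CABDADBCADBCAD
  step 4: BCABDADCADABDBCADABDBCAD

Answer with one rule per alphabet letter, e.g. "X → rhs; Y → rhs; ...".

  step 3 ⇒ step 4: CABDADBCADBCAD ⇒ B·C·ABD·AD·C·AD·ABD·B·C·AD·ABD·B·C·AD
    A ↦ C
    B ↦ ABD
    C ↦ B
    D ↦ AD

A->C, B->ABD, C->B, D->AD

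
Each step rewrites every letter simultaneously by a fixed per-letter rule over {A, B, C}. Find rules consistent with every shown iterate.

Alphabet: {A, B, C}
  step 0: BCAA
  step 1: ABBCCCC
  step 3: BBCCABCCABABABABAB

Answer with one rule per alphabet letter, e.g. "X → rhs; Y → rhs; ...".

  step 0 ⇒ step 1: BCAA ⇒ AB·B·CC·CC
    A ↦ CC
    B ↦ AB
    C ↦ B

A->CC, B->AB, C->B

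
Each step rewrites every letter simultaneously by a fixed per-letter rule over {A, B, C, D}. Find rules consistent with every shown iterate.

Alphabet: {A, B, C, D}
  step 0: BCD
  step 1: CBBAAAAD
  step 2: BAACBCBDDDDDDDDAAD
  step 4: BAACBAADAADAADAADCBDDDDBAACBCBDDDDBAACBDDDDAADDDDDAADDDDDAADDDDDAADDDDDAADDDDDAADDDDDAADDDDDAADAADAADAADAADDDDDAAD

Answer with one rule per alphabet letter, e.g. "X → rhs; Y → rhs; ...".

  step 1 ⇒ step 2: CBBAAAAD ⇒ BAA·CB·CB·DD·DD·DD·DD·AAD
    A ↦ DD
    B ↦ CB
    C ↦ BAA
    D ↦ AAD

A->DD, B->CB, C->BAA, D->AAD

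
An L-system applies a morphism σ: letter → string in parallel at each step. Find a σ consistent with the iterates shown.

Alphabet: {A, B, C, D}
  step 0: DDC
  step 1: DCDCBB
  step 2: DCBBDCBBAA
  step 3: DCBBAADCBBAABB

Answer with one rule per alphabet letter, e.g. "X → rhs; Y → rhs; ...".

A->B, B->A, C->BB, D->DC

  step 2 ⇒ step 3: DCBBDCBBAA ⇒ DC·BB·A·A·DC·BB·A·A·B·B
    A ↦ B
    B ↦ A
    C ↦ BB
    D ↦ DC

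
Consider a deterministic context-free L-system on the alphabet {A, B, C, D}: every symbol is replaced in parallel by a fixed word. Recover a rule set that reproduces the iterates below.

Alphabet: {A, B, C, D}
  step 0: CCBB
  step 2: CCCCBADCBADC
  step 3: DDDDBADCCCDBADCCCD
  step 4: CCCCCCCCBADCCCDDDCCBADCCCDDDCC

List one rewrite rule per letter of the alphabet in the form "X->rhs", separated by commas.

  step 3 ⇒ step 4: DDDDBADCCCDBADCCCD ⇒ CC·CC·CC·CC·BA·DC·CC·D·D·D·CC·BA·DC·CC·D·D·D·CC
    A ↦ DC
    B ↦ BA
    C ↦ D
    D ↦ CC

A->DC, B->BA, C->D, D->CC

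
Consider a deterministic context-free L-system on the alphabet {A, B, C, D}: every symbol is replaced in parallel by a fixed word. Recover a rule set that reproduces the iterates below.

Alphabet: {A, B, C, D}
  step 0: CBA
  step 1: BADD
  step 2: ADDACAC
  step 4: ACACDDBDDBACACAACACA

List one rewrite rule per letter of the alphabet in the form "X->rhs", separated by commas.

A->DD, B->A, C->B, D->AC

  step 1 ⇒ step 2: BADD ⇒ A·DD·AC·AC
    A ↦ DD
    B ↦ A
    D ↦ AC
  step 0 ⇒ step 1: CBA ⇒ B·A·DD
    C ↦ B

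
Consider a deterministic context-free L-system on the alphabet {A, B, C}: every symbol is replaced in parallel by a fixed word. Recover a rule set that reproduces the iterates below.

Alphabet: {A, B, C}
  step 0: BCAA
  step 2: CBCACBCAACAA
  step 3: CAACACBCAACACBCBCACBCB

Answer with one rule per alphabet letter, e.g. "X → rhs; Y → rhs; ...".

A->CB, B->A, C->CA

  step 2 ⇒ step 3: CBCACBCAACAA ⇒ CA·A·CA·CB·CA·A·CA·CB·CB·CA·CB·CB
    A ↦ CB
    B ↦ A
    C ↦ CA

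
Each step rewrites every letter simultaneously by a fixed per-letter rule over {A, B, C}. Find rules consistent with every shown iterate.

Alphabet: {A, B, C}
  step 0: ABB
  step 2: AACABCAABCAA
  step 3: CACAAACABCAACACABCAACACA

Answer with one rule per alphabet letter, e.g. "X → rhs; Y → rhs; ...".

A->CA, B->BC, C->AA

  step 2 ⇒ step 3: AACABCAABCAA ⇒ CA·CA·AA·CA·BC·AA·CA·CA·BC·AA·CA·CA
    A ↦ CA
    B ↦ BC
    C ↦ AA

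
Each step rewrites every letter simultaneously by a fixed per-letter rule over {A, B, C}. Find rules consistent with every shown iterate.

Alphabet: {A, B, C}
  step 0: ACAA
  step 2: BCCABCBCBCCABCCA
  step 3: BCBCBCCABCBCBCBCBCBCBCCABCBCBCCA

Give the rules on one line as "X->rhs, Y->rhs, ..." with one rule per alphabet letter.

  step 2 ⇒ step 3: BCCABCBCBCCABCCA ⇒ BC·BC·BC·CA·BC·BC·BC·BC·BC·BC·BC·CA·BC·BC·BC·CA
    A ↦ CA
    B ↦ BC
    C ↦ BC

A->CA, B->BC, C->BC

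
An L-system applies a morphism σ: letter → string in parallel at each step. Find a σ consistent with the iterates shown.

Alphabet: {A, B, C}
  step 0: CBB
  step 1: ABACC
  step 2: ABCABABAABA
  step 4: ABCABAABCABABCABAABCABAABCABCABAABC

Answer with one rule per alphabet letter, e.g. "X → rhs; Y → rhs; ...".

A->AB, B->C, C->ABA

  step 1 ⇒ step 2: ABACC ⇒ AB·C·AB·ABA·ABA
    A ↦ AB
    B ↦ C
    C ↦ ABA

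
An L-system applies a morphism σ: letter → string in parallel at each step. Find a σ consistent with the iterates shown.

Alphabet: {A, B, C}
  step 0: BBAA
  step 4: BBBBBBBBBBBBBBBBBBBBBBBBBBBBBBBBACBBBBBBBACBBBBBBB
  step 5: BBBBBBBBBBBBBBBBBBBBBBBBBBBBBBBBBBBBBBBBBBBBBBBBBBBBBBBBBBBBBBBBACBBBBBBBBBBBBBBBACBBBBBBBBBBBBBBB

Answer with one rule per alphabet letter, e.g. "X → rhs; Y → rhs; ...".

A->AC, B->BB, C->B

  step 4 ⇒ step 5: BBBBBBBBBBBBBBBBBBBBBBBBBBBBBBBBACBBBBBBBACBBBBBBB ⇒ BB·BB·BB·BB·BB·BB·BB·BB·BB·BB·BB·BB·BB·BB·BB·BB·BB·BB·BB·BB·BB·BB·BB·BB·BB·BB·BB·BB·BB·BB·BB·BB·AC·B·BB·BB·BB·BB·BB·BB·BB·AC·B·BB·BB·BB·BB·BB·BB·BB
    A ↦ AC
    B ↦ BB
    C ↦ B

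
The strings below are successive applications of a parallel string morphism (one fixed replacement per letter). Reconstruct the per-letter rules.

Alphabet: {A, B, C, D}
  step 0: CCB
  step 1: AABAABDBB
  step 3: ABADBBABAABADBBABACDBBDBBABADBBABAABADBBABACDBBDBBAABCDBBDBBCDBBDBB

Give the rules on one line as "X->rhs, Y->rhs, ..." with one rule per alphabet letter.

  step 0 ⇒ step 1: CCB ⇒ AAB·AAB·DBB
    B ↦ DBB
    C ↦ AAB
    A ↦ ABA  (constrained at step 1)
    D ↦ C  (constrained at step 1)

A->ABA, B->DBB, C->AAB, D->C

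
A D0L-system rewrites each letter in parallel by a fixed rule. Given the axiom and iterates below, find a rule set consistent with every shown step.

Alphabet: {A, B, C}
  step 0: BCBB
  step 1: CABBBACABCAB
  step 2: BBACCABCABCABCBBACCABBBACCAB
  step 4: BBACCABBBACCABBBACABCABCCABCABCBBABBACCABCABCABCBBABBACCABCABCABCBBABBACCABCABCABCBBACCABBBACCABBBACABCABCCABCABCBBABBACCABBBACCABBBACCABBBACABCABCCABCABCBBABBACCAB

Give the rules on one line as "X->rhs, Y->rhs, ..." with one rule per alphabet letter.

  step 1 ⇒ step 2: CABBBACABCAB ⇒ BBA·C·CAB·CAB·CAB·C·BBA·C·CAB·BBA·C·CAB
    A ↦ C
    B ↦ CAB
    C ↦ BBA

A->C, B->CAB, C->BBA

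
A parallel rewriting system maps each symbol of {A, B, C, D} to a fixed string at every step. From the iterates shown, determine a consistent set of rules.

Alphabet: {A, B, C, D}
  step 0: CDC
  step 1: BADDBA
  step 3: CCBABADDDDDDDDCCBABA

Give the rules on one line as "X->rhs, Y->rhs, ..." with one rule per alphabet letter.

A->CC, B->A, C->BA, D->DD

  step 0 ⇒ step 1: CDC ⇒ BA·DD·BA
    C ↦ BA
    D ↦ DD
    A ↦ CC  (constrained at step 1)
    B ↦ A  (constrained at step 1)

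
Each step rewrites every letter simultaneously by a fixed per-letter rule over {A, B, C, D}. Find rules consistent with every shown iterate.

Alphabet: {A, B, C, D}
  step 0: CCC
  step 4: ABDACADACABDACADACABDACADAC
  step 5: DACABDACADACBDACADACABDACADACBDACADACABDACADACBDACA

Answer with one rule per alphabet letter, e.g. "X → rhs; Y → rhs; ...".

  step 4 ⇒ step 5: ABDACADACABDACADACABDACADAC ⇒ DAC·A·B·DAC·A·DAC·B·DAC·A·DAC·A·B·DAC·A·DAC·B·DAC·A·DAC·A·B·DAC·A·DAC·B·DAC·A
    A ↦ DAC
    B ↦ A
    C ↦ A
    D ↦ B

A->DAC, B->A, C->A, D->B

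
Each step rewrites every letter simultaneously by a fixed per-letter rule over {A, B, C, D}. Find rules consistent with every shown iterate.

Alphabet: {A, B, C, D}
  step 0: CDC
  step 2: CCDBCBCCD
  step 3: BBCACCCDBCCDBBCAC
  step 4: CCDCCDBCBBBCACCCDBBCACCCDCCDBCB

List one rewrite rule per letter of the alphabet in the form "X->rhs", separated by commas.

  step 3 ⇒ step 4: BBCACCCDBCCDBBCAC ⇒ CCD·CCD·B·C·B·B·B·CAC·CCD·B·B·CAC·CCD·CCD·B·C·B
    A ↦ C
    B ↦ CCD
    C ↦ B
    D ↦ CAC

A->C, B->CCD, C->B, D->CAC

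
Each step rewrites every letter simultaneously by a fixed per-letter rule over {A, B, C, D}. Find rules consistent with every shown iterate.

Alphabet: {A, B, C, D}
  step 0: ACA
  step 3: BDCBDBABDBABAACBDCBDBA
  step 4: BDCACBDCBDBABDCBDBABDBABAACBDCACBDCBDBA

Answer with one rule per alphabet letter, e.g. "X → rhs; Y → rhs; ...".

  step 3 ⇒ step 4: BDCBDBABDBABAACBDCBDBA ⇒ BD·C·AC·BD·C·BD·BA·BD·C·BD·BA·BD·BA·BA·AC·BD·C·AC·BD·C·BD·BA
    A ↦ BA
    B ↦ BD
    C ↦ AC
    D ↦ C

A->BA, B->BD, C->AC, D->C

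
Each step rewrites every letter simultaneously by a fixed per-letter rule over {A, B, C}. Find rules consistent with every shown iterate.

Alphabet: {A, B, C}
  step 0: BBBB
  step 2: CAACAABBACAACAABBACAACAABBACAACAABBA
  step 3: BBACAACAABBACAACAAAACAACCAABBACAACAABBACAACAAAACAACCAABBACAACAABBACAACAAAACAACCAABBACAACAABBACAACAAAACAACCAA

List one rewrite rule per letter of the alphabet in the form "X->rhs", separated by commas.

  step 2 ⇒ step 3: CAACAABBACAACAABBACAACAABBACAACAABBA ⇒ BBA·CAA·CAA·BBA·CAA·CAA·AAC·AAC·CAA·BBA·CAA·CAA·BBA·CAA·CAA·AAC·AAC·CAA·BBA·CAA·CAA·BBA·CAA·CAA·AAC·AAC·CAA·BBA·CAA·CAA·BBA·CAA·CAA·AAC·AAC·CAA
    A ↦ CAA
    B ↦ AAC
    C ↦ BBA

A->CAA, B->AAC, C->BBA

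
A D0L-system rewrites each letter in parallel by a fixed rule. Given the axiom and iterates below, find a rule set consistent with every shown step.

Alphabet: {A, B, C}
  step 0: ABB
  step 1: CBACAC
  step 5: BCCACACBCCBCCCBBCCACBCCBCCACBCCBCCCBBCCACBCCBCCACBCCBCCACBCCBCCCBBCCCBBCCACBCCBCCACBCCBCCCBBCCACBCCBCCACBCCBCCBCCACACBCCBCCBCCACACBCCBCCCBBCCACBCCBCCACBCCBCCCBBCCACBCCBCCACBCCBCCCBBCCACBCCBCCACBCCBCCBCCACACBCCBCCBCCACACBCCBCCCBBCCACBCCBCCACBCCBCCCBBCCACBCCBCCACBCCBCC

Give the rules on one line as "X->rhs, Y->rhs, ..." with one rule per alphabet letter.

A->CB, B->AC, C->BCC

  step 0 ⇒ step 1: ABB ⇒ CB·AC·AC
    A ↦ CB
    B ↦ AC
    C ↦ BCC  (constrained at step 1)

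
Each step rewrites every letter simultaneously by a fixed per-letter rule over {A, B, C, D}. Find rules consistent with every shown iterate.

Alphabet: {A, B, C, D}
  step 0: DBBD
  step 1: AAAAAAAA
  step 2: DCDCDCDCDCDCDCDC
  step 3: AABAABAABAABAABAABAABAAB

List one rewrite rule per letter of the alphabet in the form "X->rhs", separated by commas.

  step 2 ⇒ step 3: DCDCDCDCDCDCDCDC ⇒ AA·B·AA·B·AA·B·AA·B·AA·B·AA·B·AA·B·AA·B
    C ↦ B
    D ↦ AA
  step 1 ⇒ step 2: AAAAAAAA ⇒ DC·DC·DC·DC·DC·DC·DC·DC
    A ↦ DC
  step 0 ⇒ step 1: DBBD ⇒ AA·AA·AA·AA
    B ↦ AA

A->DC, B->AA, C->B, D->AA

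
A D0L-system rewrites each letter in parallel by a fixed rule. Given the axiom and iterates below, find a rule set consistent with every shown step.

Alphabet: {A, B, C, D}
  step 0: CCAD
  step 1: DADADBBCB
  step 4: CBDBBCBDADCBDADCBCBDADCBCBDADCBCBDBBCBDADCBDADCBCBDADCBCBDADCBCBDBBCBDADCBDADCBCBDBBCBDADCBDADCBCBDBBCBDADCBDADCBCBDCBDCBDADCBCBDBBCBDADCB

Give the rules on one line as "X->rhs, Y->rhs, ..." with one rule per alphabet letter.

  step 0 ⇒ step 1: CCAD ⇒ DA·DA·DBB·CB
    A ↦ DBB
    C ↦ DA
    D ↦ CB
    B ↦ DCB  (constrained at step 1)

A->DBB, B->DCB, C->DA, D->CB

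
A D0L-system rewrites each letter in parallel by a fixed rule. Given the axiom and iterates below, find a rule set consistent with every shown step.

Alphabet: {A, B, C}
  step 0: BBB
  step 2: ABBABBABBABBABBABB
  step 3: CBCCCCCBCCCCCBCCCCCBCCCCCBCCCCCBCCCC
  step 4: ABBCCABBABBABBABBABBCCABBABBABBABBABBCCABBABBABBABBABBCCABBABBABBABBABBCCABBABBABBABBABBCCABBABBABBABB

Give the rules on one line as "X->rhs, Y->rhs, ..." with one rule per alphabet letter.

  step 3 ⇒ step 4: CBCCCCCBCCCCCBCCCCCBCCCCCBCCCCCBCCCC ⇒ ABB·CC·ABB·ABB·ABB·ABB·ABB·CC·ABB·ABB·ABB·ABB·ABB·CC·ABB·ABB·ABB·ABB·ABB·CC·ABB·ABB·ABB·ABB·ABB·CC·ABB·ABB·ABB·ABB·ABB·CC·ABB·ABB·ABB·ABB
    B ↦ CC
    C ↦ ABB
  step 2 ⇒ step 3: ABBABBABBABBABBABB ⇒ CB·CC·CC·CB·CC·CC·CB·CC·CC·CB·CC·CC·CB·CC·CC·CB·CC·CC
    A ↦ CB

A->CB, B->CC, C->ABB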